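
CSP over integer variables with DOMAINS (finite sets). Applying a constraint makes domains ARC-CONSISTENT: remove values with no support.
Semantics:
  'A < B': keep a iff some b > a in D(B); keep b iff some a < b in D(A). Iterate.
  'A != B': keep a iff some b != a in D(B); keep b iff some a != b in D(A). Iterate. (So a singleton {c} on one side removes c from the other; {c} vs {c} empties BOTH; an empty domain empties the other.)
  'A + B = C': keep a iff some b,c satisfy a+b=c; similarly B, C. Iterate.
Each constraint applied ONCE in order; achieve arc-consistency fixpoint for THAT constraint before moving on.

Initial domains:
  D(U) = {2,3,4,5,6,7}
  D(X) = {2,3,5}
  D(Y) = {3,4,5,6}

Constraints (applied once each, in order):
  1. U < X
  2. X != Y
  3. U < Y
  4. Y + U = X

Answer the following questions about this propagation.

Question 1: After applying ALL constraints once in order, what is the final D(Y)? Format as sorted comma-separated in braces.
Answer: {3}

Derivation:
Constraint 1 (U < X) on D(U)={2,3,4,5,6,7} D(X)={2,3,5}: U {2,3,4,5,6,7}->{2,3,4}; X {2,3,5}->{3,5}
Constraint 2 (X != Y) on D(X)={3,5} D(Y)={3,4,5,6}: no change
Constraint 3 (U < Y) on D(U)={2,3,4} D(Y)={3,4,5,6}: no change
Constraint 4 (Y + U = X) on D(Y)={3,4,5,6} D(U)={2,3,4} D(X)={3,5}: Y {3,4,5,6}->{3}; U {2,3,4}->{2}; X {3,5}->{5}
So after all 4 constraints: D(Y) = {3}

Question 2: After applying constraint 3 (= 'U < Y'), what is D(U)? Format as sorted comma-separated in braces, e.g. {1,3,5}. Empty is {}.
Answer: {2,3,4}

Derivation:
Constraint 1 (U < X) on D(U)={2,3,4,5,6,7} D(X)={2,3,5}: U {2,3,4,5,6,7}->{2,3,4}; X {2,3,5}->{3,5}
Constraint 2 (X != Y) on D(X)={3,5} D(Y)={3,4,5,6}: no change
Constraint 3 (U < Y) on D(U)={2,3,4} D(Y)={3,4,5,6}: no change
So after constraint 3: D(U) = {2,3,4}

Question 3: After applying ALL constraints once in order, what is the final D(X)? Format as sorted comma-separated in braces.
Answer: {5}

Derivation:
Constraint 1 (U < X) on D(U)={2,3,4,5,6,7} D(X)={2,3,5}: U {2,3,4,5,6,7}->{2,3,4}; X {2,3,5}->{3,5}
Constraint 2 (X != Y) on D(X)={3,5} D(Y)={3,4,5,6}: no change
Constraint 3 (U < Y) on D(U)={2,3,4} D(Y)={3,4,5,6}: no change
Constraint 4 (Y + U = X) on D(Y)={3,4,5,6} D(U)={2,3,4} D(X)={3,5}: Y {3,4,5,6}->{3}; U {2,3,4}->{2}; X {3,5}->{5}
So after all 4 constraints: D(X) = {5}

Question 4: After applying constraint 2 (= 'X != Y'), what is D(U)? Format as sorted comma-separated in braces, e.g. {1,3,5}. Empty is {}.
Answer: {2,3,4}

Derivation:
Constraint 1 (U < X) on D(U)={2,3,4,5,6,7} D(X)={2,3,5}: U {2,3,4,5,6,7}->{2,3,4}; X {2,3,5}->{3,5}
Constraint 2 (X != Y) on D(X)={3,5} D(Y)={3,4,5,6}: no change
So after constraint 2: D(U) = {2,3,4}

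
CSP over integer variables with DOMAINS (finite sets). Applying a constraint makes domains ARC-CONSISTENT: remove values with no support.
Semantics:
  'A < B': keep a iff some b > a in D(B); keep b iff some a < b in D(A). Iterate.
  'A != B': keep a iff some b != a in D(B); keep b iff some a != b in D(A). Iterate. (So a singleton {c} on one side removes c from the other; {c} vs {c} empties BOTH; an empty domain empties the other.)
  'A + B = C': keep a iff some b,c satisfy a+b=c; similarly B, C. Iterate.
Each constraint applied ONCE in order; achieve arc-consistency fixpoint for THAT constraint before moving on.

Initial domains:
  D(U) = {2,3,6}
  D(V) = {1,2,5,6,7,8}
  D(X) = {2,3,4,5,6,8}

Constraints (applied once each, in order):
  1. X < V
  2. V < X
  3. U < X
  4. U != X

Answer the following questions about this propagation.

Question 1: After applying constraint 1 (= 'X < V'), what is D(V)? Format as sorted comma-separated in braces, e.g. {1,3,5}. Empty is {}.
Constraint 1 (X < V) on D(X)={2,3,4,5,6,8} D(V)={1,2,5,6,7,8}: X {2,3,4,5,6,8}->{2,3,4,5,6}; V {1,2,5,6,7,8}->{5,6,7,8}
So after constraint 1: D(V) = {5,6,7,8}

Answer: {5,6,7,8}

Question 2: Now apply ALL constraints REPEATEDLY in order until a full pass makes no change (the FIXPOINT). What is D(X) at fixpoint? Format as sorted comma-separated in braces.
Answer: {}

Derivation:
pass 0 (initial): D(X)={2,3,4,5,6,8}
pass 1: U {2,3,6}->{2,3}; V {1,2,5,6,7,8}->{5}; X {2,3,4,5,6,8}->{6}
pass 2: U {2,3}->{}; V {5}->{}; X {6}->{}
pass 3: no change
Fixpoint after 3 passes: D(X) = {}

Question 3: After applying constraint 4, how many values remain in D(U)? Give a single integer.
Constraint 1 (X < V) on D(X)={2,3,4,5,6,8} D(V)={1,2,5,6,7,8}: X {2,3,4,5,6,8}->{2,3,4,5,6}; V {1,2,5,6,7,8}->{5,6,7,8}
Constraint 2 (V < X) on D(V)={5,6,7,8} D(X)={2,3,4,5,6}: V {5,6,7,8}->{5}; X {2,3,4,5,6}->{6}
Constraint 3 (U < X) on D(U)={2,3,6} D(X)={6}: U {2,3,6}->{2,3}
Constraint 4 (U != X) on D(U)={2,3} D(X)={6}: no change
So after constraint 4: D(U)={2,3}, size = 2

Answer: 2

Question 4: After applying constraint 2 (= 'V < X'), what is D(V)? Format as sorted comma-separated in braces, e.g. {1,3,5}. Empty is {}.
Constraint 1 (X < V) on D(X)={2,3,4,5,6,8} D(V)={1,2,5,6,7,8}: X {2,3,4,5,6,8}->{2,3,4,5,6}; V {1,2,5,6,7,8}->{5,6,7,8}
Constraint 2 (V < X) on D(V)={5,6,7,8} D(X)={2,3,4,5,6}: V {5,6,7,8}->{5}; X {2,3,4,5,6}->{6}
So after constraint 2: D(V) = {5}

Answer: {5}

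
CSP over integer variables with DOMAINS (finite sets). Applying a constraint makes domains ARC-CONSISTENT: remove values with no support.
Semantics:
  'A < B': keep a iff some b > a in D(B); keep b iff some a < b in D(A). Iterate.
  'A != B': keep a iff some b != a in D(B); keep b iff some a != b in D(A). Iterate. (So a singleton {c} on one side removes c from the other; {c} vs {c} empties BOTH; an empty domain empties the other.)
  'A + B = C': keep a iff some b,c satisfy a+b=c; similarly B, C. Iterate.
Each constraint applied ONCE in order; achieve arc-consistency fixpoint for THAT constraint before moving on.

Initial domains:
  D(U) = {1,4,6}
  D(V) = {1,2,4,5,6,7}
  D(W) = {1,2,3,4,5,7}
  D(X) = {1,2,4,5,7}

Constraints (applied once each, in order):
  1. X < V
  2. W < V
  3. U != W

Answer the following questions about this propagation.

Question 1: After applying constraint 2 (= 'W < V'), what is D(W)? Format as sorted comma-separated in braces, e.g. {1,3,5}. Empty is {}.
Answer: {1,2,3,4,5}

Derivation:
Constraint 1 (X < V) on D(X)={1,2,4,5,7} D(V)={1,2,4,5,6,7}: X {1,2,4,5,7}->{1,2,4,5}; V {1,2,4,5,6,7}->{2,4,5,6,7}
Constraint 2 (W < V) on D(W)={1,2,3,4,5,7} D(V)={2,4,5,6,7}: W {1,2,3,4,5,7}->{1,2,3,4,5}
So after constraint 2: D(W) = {1,2,3,4,5}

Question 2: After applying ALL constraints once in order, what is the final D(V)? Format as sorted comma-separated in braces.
Constraint 1 (X < V) on D(X)={1,2,4,5,7} D(V)={1,2,4,5,6,7}: X {1,2,4,5,7}->{1,2,4,5}; V {1,2,4,5,6,7}->{2,4,5,6,7}
Constraint 2 (W < V) on D(W)={1,2,3,4,5,7} D(V)={2,4,5,6,7}: W {1,2,3,4,5,7}->{1,2,3,4,5}
Constraint 3 (U != W) on D(U)={1,4,6} D(W)={1,2,3,4,5}: no change
So after all 3 constraints: D(V) = {2,4,5,6,7}

Answer: {2,4,5,6,7}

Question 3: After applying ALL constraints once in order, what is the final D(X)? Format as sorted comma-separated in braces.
Answer: {1,2,4,5}

Derivation:
Constraint 1 (X < V) on D(X)={1,2,4,5,7} D(V)={1,2,4,5,6,7}: X {1,2,4,5,7}->{1,2,4,5}; V {1,2,4,5,6,7}->{2,4,5,6,7}
Constraint 2 (W < V) on D(W)={1,2,3,4,5,7} D(V)={2,4,5,6,7}: W {1,2,3,4,5,7}->{1,2,3,4,5}
Constraint 3 (U != W) on D(U)={1,4,6} D(W)={1,2,3,4,5}: no change
So after all 3 constraints: D(X) = {1,2,4,5}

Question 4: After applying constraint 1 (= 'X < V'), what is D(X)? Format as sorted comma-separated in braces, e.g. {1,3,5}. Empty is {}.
Constraint 1 (X < V) on D(X)={1,2,4,5,7} D(V)={1,2,4,5,6,7}: X {1,2,4,5,7}->{1,2,4,5}; V {1,2,4,5,6,7}->{2,4,5,6,7}
So after constraint 1: D(X) = {1,2,4,5}

Answer: {1,2,4,5}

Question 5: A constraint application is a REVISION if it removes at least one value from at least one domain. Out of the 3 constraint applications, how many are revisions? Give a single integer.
Constraint 1 (X < V) on D(X)={1,2,4,5,7} D(V)={1,2,4,5,6,7}: X {1,2,4,5,7}->{1,2,4,5}; V {1,2,4,5,6,7}->{2,4,5,6,7} => REVISION
Constraint 2 (W < V) on D(W)={1,2,3,4,5,7} D(V)={2,4,5,6,7}: W {1,2,3,4,5,7}->{1,2,3,4,5} => REVISION
Constraint 3 (U != W) on D(U)={1,4,6} D(W)={1,2,3,4,5}: no change => not a revision
Total revisions = 2

Answer: 2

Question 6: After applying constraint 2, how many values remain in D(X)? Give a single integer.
Answer: 4

Derivation:
Constraint 1 (X < V) on D(X)={1,2,4,5,7} D(V)={1,2,4,5,6,7}: X {1,2,4,5,7}->{1,2,4,5}; V {1,2,4,5,6,7}->{2,4,5,6,7}
Constraint 2 (W < V) on D(W)={1,2,3,4,5,7} D(V)={2,4,5,6,7}: W {1,2,3,4,5,7}->{1,2,3,4,5}
So after constraint 2: D(X)={1,2,4,5}, size = 4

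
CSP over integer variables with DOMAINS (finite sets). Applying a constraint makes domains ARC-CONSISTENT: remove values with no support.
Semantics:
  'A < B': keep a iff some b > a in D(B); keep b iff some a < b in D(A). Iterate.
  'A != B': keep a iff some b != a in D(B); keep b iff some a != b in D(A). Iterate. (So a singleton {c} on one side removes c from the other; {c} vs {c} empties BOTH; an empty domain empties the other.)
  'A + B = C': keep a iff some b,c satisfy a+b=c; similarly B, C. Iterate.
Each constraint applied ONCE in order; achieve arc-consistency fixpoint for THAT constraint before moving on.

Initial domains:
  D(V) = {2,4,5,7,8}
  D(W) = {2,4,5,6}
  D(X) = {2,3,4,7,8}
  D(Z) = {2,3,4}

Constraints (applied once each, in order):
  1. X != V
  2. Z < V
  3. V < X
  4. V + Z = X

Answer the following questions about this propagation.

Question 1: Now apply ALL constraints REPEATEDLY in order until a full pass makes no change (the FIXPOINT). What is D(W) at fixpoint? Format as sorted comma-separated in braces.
pass 0 (initial): D(W)={2,4,5,6}
pass 1: V {2,4,5,7,8}->{4,5}; X {2,3,4,7,8}->{7,8}
pass 2: no change
Fixpoint after 2 passes: D(W) = {2,4,5,6}

Answer: {2,4,5,6}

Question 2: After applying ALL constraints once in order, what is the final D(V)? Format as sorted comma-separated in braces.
Constraint 1 (X != V) on D(X)={2,3,4,7,8} D(V)={2,4,5,7,8}: no change
Constraint 2 (Z < V) on D(Z)={2,3,4} D(V)={2,4,5,7,8}: V {2,4,5,7,8}->{4,5,7,8}
Constraint 3 (V < X) on D(V)={4,5,7,8} D(X)={2,3,4,7,8}: V {4,5,7,8}->{4,5,7}; X {2,3,4,7,8}->{7,8}
Constraint 4 (V + Z = X) on D(V)={4,5,7} D(Z)={2,3,4} D(X)={7,8}: V {4,5,7}->{4,5}
So after all 4 constraints: D(V) = {4,5}

Answer: {4,5}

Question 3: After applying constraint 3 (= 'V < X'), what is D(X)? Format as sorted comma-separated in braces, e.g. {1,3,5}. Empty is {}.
Answer: {7,8}

Derivation:
Constraint 1 (X != V) on D(X)={2,3,4,7,8} D(V)={2,4,5,7,8}: no change
Constraint 2 (Z < V) on D(Z)={2,3,4} D(V)={2,4,5,7,8}: V {2,4,5,7,8}->{4,5,7,8}
Constraint 3 (V < X) on D(V)={4,5,7,8} D(X)={2,3,4,7,8}: V {4,5,7,8}->{4,5,7}; X {2,3,4,7,8}->{7,8}
So after constraint 3: D(X) = {7,8}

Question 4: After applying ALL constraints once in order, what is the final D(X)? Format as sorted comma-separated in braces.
Answer: {7,8}

Derivation:
Constraint 1 (X != V) on D(X)={2,3,4,7,8} D(V)={2,4,5,7,8}: no change
Constraint 2 (Z < V) on D(Z)={2,3,4} D(V)={2,4,5,7,8}: V {2,4,5,7,8}->{4,5,7,8}
Constraint 3 (V < X) on D(V)={4,5,7,8} D(X)={2,3,4,7,8}: V {4,5,7,8}->{4,5,7}; X {2,3,4,7,8}->{7,8}
Constraint 4 (V + Z = X) on D(V)={4,5,7} D(Z)={2,3,4} D(X)={7,8}: V {4,5,7}->{4,5}
So after all 4 constraints: D(X) = {7,8}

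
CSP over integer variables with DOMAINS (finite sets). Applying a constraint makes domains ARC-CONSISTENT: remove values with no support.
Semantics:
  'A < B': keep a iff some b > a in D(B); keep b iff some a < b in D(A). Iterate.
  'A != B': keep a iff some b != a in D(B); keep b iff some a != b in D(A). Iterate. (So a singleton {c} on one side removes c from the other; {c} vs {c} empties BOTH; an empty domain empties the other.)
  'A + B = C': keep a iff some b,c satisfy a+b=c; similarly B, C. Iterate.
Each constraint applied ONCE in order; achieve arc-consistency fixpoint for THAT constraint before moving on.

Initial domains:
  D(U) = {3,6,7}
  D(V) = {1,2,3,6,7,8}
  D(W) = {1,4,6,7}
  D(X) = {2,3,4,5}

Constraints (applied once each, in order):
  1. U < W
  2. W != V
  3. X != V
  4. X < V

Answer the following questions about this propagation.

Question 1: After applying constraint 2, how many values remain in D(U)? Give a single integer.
Constraint 1 (U < W) on D(U)={3,6,7} D(W)={1,4,6,7}: U {3,6,7}->{3,6}; W {1,4,6,7}->{4,6,7}
Constraint 2 (W != V) on D(W)={4,6,7} D(V)={1,2,3,6,7,8}: no change
So after constraint 2: D(U)={3,6}, size = 2

Answer: 2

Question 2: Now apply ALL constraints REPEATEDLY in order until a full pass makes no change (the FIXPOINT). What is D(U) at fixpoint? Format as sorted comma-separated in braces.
Answer: {3,6}

Derivation:
pass 0 (initial): D(U)={3,6,7}
pass 1: U {3,6,7}->{3,6}; V {1,2,3,6,7,8}->{3,6,7,8}; W {1,4,6,7}->{4,6,7}
pass 2: no change
Fixpoint after 2 passes: D(U) = {3,6}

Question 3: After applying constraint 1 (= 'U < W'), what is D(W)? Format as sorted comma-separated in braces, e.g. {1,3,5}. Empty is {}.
Constraint 1 (U < W) on D(U)={3,6,7} D(W)={1,4,6,7}: U {3,6,7}->{3,6}; W {1,4,6,7}->{4,6,7}
So after constraint 1: D(W) = {4,6,7}

Answer: {4,6,7}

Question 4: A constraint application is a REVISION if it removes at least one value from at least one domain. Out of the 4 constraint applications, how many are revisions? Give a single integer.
Constraint 1 (U < W) on D(U)={3,6,7} D(W)={1,4,6,7}: U {3,6,7}->{3,6}; W {1,4,6,7}->{4,6,7} => REVISION
Constraint 2 (W != V) on D(W)={4,6,7} D(V)={1,2,3,6,7,8}: no change => not a revision
Constraint 3 (X != V) on D(X)={2,3,4,5} D(V)={1,2,3,6,7,8}: no change => not a revision
Constraint 4 (X < V) on D(X)={2,3,4,5} D(V)={1,2,3,6,7,8}: V {1,2,3,6,7,8}->{3,6,7,8} => REVISION
Total revisions = 2

Answer: 2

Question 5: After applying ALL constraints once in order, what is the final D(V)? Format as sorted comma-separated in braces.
Constraint 1 (U < W) on D(U)={3,6,7} D(W)={1,4,6,7}: U {3,6,7}->{3,6}; W {1,4,6,7}->{4,6,7}
Constraint 2 (W != V) on D(W)={4,6,7} D(V)={1,2,3,6,7,8}: no change
Constraint 3 (X != V) on D(X)={2,3,4,5} D(V)={1,2,3,6,7,8}: no change
Constraint 4 (X < V) on D(X)={2,3,4,5} D(V)={1,2,3,6,7,8}: V {1,2,3,6,7,8}->{3,6,7,8}
So after all 4 constraints: D(V) = {3,6,7,8}

Answer: {3,6,7,8}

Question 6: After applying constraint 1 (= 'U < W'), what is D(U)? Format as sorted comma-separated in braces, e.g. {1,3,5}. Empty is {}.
Answer: {3,6}

Derivation:
Constraint 1 (U < W) on D(U)={3,6,7} D(W)={1,4,6,7}: U {3,6,7}->{3,6}; W {1,4,6,7}->{4,6,7}
So after constraint 1: D(U) = {3,6}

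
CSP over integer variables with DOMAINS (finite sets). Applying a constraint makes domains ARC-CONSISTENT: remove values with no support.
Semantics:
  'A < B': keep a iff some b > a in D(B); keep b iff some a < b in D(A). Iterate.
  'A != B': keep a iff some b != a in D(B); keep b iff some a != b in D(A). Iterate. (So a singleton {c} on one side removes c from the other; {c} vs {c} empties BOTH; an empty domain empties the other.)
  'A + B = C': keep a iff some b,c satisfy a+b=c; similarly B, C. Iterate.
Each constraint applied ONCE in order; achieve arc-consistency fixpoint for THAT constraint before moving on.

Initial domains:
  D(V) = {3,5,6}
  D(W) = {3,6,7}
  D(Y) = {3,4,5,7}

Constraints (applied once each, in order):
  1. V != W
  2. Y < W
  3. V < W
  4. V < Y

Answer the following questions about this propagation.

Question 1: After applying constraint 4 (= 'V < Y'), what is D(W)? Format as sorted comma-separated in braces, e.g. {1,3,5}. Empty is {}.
Constraint 1 (V != W) on D(V)={3,5,6} D(W)={3,6,7}: no change
Constraint 2 (Y < W) on D(Y)={3,4,5,7} D(W)={3,6,7}: Y {3,4,5,7}->{3,4,5}; W {3,6,7}->{6,7}
Constraint 3 (V < W) on D(V)={3,5,6} D(W)={6,7}: no change
Constraint 4 (V < Y) on D(V)={3,5,6} D(Y)={3,4,5}: V {3,5,6}->{3}; Y {3,4,5}->{4,5}
So after constraint 4: D(W) = {6,7}

Answer: {6,7}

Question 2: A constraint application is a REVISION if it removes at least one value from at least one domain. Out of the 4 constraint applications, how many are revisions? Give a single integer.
Constraint 1 (V != W) on D(V)={3,5,6} D(W)={3,6,7}: no change => not a revision
Constraint 2 (Y < W) on D(Y)={3,4,5,7} D(W)={3,6,7}: Y {3,4,5,7}->{3,4,5}; W {3,6,7}->{6,7} => REVISION
Constraint 3 (V < W) on D(V)={3,5,6} D(W)={6,7}: no change => not a revision
Constraint 4 (V < Y) on D(V)={3,5,6} D(Y)={3,4,5}: V {3,5,6}->{3}; Y {3,4,5}->{4,5} => REVISION
Total revisions = 2

Answer: 2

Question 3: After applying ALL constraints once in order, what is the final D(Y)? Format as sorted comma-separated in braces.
Answer: {4,5}

Derivation:
Constraint 1 (V != W) on D(V)={3,5,6} D(W)={3,6,7}: no change
Constraint 2 (Y < W) on D(Y)={3,4,5,7} D(W)={3,6,7}: Y {3,4,5,7}->{3,4,5}; W {3,6,7}->{6,7}
Constraint 3 (V < W) on D(V)={3,5,6} D(W)={6,7}: no change
Constraint 4 (V < Y) on D(V)={3,5,6} D(Y)={3,4,5}: V {3,5,6}->{3}; Y {3,4,5}->{4,5}
So after all 4 constraints: D(Y) = {4,5}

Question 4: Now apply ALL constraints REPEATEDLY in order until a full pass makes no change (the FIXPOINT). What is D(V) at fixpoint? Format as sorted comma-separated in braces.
pass 0 (initial): D(V)={3,5,6}
pass 1: V {3,5,6}->{3}; W {3,6,7}->{6,7}; Y {3,4,5,7}->{4,5}
pass 2: no change
Fixpoint after 2 passes: D(V) = {3}

Answer: {3}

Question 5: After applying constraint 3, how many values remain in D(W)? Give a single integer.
Constraint 1 (V != W) on D(V)={3,5,6} D(W)={3,6,7}: no change
Constraint 2 (Y < W) on D(Y)={3,4,5,7} D(W)={3,6,7}: Y {3,4,5,7}->{3,4,5}; W {3,6,7}->{6,7}
Constraint 3 (V < W) on D(V)={3,5,6} D(W)={6,7}: no change
So after constraint 3: D(W)={6,7}, size = 2

Answer: 2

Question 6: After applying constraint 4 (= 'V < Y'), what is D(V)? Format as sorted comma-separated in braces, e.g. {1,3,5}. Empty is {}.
Answer: {3}

Derivation:
Constraint 1 (V != W) on D(V)={3,5,6} D(W)={3,6,7}: no change
Constraint 2 (Y < W) on D(Y)={3,4,5,7} D(W)={3,6,7}: Y {3,4,5,7}->{3,4,5}; W {3,6,7}->{6,7}
Constraint 3 (V < W) on D(V)={3,5,6} D(W)={6,7}: no change
Constraint 4 (V < Y) on D(V)={3,5,6} D(Y)={3,4,5}: V {3,5,6}->{3}; Y {3,4,5}->{4,5}
So after constraint 4: D(V) = {3}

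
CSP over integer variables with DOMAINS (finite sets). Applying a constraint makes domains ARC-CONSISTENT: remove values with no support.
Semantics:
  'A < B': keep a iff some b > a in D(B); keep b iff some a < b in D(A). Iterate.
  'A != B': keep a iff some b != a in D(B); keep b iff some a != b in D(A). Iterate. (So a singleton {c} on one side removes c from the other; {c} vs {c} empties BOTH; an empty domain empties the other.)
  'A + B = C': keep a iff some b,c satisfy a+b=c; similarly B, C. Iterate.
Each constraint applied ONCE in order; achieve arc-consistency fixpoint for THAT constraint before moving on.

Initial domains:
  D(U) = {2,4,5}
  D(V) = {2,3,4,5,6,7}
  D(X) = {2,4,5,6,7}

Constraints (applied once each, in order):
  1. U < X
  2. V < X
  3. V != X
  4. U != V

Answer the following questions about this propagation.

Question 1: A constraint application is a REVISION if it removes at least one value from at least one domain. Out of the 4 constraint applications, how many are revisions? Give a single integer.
Answer: 2

Derivation:
Constraint 1 (U < X) on D(U)={2,4,5} D(X)={2,4,5,6,7}: X {2,4,5,6,7}->{4,5,6,7} => REVISION
Constraint 2 (V < X) on D(V)={2,3,4,5,6,7} D(X)={4,5,6,7}: V {2,3,4,5,6,7}->{2,3,4,5,6} => REVISION
Constraint 3 (V != X) on D(V)={2,3,4,5,6} D(X)={4,5,6,7}: no change => not a revision
Constraint 4 (U != V) on D(U)={2,4,5} D(V)={2,3,4,5,6}: no change => not a revision
Total revisions = 2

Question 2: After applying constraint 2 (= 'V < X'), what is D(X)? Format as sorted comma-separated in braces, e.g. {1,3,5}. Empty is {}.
Answer: {4,5,6,7}

Derivation:
Constraint 1 (U < X) on D(U)={2,4,5} D(X)={2,4,5,6,7}: X {2,4,5,6,7}->{4,5,6,7}
Constraint 2 (V < X) on D(V)={2,3,4,5,6,7} D(X)={4,5,6,7}: V {2,3,4,5,6,7}->{2,3,4,5,6}
So after constraint 2: D(X) = {4,5,6,7}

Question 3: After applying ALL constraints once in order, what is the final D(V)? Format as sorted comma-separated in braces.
Answer: {2,3,4,5,6}

Derivation:
Constraint 1 (U < X) on D(U)={2,4,5} D(X)={2,4,5,6,7}: X {2,4,5,6,7}->{4,5,6,7}
Constraint 2 (V < X) on D(V)={2,3,4,5,6,7} D(X)={4,5,6,7}: V {2,3,4,5,6,7}->{2,3,4,5,6}
Constraint 3 (V != X) on D(V)={2,3,4,5,6} D(X)={4,5,6,7}: no change
Constraint 4 (U != V) on D(U)={2,4,5} D(V)={2,3,4,5,6}: no change
So after all 4 constraints: D(V) = {2,3,4,5,6}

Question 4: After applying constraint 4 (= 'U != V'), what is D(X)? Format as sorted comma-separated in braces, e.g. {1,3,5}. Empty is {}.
Constraint 1 (U < X) on D(U)={2,4,5} D(X)={2,4,5,6,7}: X {2,4,5,6,7}->{4,5,6,7}
Constraint 2 (V < X) on D(V)={2,3,4,5,6,7} D(X)={4,5,6,7}: V {2,3,4,5,6,7}->{2,3,4,5,6}
Constraint 3 (V != X) on D(V)={2,3,4,5,6} D(X)={4,5,6,7}: no change
Constraint 4 (U != V) on D(U)={2,4,5} D(V)={2,3,4,5,6}: no change
So after constraint 4: D(X) = {4,5,6,7}

Answer: {4,5,6,7}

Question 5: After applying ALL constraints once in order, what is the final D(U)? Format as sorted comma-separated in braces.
Constraint 1 (U < X) on D(U)={2,4,5} D(X)={2,4,5,6,7}: X {2,4,5,6,7}->{4,5,6,7}
Constraint 2 (V < X) on D(V)={2,3,4,5,6,7} D(X)={4,5,6,7}: V {2,3,4,5,6,7}->{2,3,4,5,6}
Constraint 3 (V != X) on D(V)={2,3,4,5,6} D(X)={4,5,6,7}: no change
Constraint 4 (U != V) on D(U)={2,4,5} D(V)={2,3,4,5,6}: no change
So after all 4 constraints: D(U) = {2,4,5}

Answer: {2,4,5}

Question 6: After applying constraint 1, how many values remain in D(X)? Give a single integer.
Answer: 4

Derivation:
Constraint 1 (U < X) on D(U)={2,4,5} D(X)={2,4,5,6,7}: X {2,4,5,6,7}->{4,5,6,7}
So after constraint 1: D(X)={4,5,6,7}, size = 4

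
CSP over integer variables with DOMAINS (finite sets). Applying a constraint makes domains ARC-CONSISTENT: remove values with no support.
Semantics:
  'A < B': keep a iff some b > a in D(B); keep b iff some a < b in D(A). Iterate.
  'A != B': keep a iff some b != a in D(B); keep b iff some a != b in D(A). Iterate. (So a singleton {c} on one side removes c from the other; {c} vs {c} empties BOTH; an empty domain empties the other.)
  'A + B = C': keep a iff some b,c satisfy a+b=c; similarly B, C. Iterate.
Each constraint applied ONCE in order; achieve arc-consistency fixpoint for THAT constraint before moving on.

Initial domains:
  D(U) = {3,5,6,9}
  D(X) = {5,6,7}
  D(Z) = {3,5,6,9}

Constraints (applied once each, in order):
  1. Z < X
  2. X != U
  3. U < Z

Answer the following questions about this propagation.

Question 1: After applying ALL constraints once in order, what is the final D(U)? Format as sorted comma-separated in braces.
Constraint 1 (Z < X) on D(Z)={3,5,6,9} D(X)={5,6,7}: Z {3,5,6,9}->{3,5,6}
Constraint 2 (X != U) on D(X)={5,6,7} D(U)={3,5,6,9}: no change
Constraint 3 (U < Z) on D(U)={3,5,6,9} D(Z)={3,5,6}: U {3,5,6,9}->{3,5}; Z {3,5,6}->{5,6}
So after all 3 constraints: D(U) = {3,5}

Answer: {3,5}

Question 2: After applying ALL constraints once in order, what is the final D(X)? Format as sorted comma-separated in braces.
Answer: {5,6,7}

Derivation:
Constraint 1 (Z < X) on D(Z)={3,5,6,9} D(X)={5,6,7}: Z {3,5,6,9}->{3,5,6}
Constraint 2 (X != U) on D(X)={5,6,7} D(U)={3,5,6,9}: no change
Constraint 3 (U < Z) on D(U)={3,5,6,9} D(Z)={3,5,6}: U {3,5,6,9}->{3,5}; Z {3,5,6}->{5,6}
So after all 3 constraints: D(X) = {5,6,7}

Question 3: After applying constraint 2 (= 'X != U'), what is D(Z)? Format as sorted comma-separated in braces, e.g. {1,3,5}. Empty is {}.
Answer: {3,5,6}

Derivation:
Constraint 1 (Z < X) on D(Z)={3,5,6,9} D(X)={5,6,7}: Z {3,5,6,9}->{3,5,6}
Constraint 2 (X != U) on D(X)={5,6,7} D(U)={3,5,6,9}: no change
So after constraint 2: D(Z) = {3,5,6}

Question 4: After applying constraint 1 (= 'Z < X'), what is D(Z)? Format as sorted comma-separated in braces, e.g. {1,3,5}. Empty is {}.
Answer: {3,5,6}

Derivation:
Constraint 1 (Z < X) on D(Z)={3,5,6,9} D(X)={5,6,7}: Z {3,5,6,9}->{3,5,6}
So after constraint 1: D(Z) = {3,5,6}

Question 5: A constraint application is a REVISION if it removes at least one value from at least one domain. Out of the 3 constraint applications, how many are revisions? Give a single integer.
Constraint 1 (Z < X) on D(Z)={3,5,6,9} D(X)={5,6,7}: Z {3,5,6,9}->{3,5,6} => REVISION
Constraint 2 (X != U) on D(X)={5,6,7} D(U)={3,5,6,9}: no change => not a revision
Constraint 3 (U < Z) on D(U)={3,5,6,9} D(Z)={3,5,6}: U {3,5,6,9}->{3,5}; Z {3,5,6}->{5,6} => REVISION
Total revisions = 2

Answer: 2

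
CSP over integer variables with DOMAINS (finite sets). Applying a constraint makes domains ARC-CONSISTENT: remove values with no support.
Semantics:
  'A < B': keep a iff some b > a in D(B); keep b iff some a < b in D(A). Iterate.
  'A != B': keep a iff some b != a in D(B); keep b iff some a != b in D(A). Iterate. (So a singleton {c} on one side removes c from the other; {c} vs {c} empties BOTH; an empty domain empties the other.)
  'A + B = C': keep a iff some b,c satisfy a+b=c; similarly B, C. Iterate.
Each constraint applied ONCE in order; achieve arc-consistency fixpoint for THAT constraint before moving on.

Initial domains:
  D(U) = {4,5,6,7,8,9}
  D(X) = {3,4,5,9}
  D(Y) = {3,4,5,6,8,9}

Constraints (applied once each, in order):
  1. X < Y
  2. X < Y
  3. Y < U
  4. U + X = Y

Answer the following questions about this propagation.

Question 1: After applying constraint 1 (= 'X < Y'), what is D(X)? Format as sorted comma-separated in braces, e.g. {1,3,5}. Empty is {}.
Constraint 1 (X < Y) on D(X)={3,4,5,9} D(Y)={3,4,5,6,8,9}: X {3,4,5,9}->{3,4,5}; Y {3,4,5,6,8,9}->{4,5,6,8,9}
So after constraint 1: D(X) = {3,4,5}

Answer: {3,4,5}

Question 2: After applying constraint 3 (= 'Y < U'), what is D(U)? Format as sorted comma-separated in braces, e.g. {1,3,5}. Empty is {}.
Constraint 1 (X < Y) on D(X)={3,4,5,9} D(Y)={3,4,5,6,8,9}: X {3,4,5,9}->{3,4,5}; Y {3,4,5,6,8,9}->{4,5,6,8,9}
Constraint 2 (X < Y) on D(X)={3,4,5} D(Y)={4,5,6,8,9}: no change
Constraint 3 (Y < U) on D(Y)={4,5,6,8,9} D(U)={4,5,6,7,8,9}: Y {4,5,6,8,9}->{4,5,6,8}; U {4,5,6,7,8,9}->{5,6,7,8,9}
So after constraint 3: D(U) = {5,6,7,8,9}

Answer: {5,6,7,8,9}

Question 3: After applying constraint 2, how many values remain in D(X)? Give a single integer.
Answer: 3

Derivation:
Constraint 1 (X < Y) on D(X)={3,4,5,9} D(Y)={3,4,5,6,8,9}: X {3,4,5,9}->{3,4,5}; Y {3,4,5,6,8,9}->{4,5,6,8,9}
Constraint 2 (X < Y) on D(X)={3,4,5} D(Y)={4,5,6,8,9}: no change
So after constraint 2: D(X)={3,4,5}, size = 3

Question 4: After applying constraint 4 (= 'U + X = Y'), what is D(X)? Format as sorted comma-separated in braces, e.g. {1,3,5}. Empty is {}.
Constraint 1 (X < Y) on D(X)={3,4,5,9} D(Y)={3,4,5,6,8,9}: X {3,4,5,9}->{3,4,5}; Y {3,4,5,6,8,9}->{4,5,6,8,9}
Constraint 2 (X < Y) on D(X)={3,4,5} D(Y)={4,5,6,8,9}: no change
Constraint 3 (Y < U) on D(Y)={4,5,6,8,9} D(U)={4,5,6,7,8,9}: Y {4,5,6,8,9}->{4,5,6,8}; U {4,5,6,7,8,9}->{5,6,7,8,9}
Constraint 4 (U + X = Y) on D(U)={5,6,7,8,9} D(X)={3,4,5} D(Y)={4,5,6,8}: U {5,6,7,8,9}->{5}; X {3,4,5}->{3}; Y {4,5,6,8}->{8}
So after constraint 4: D(X) = {3}

Answer: {3}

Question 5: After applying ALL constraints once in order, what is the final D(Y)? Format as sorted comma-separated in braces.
Answer: {8}

Derivation:
Constraint 1 (X < Y) on D(X)={3,4,5,9} D(Y)={3,4,5,6,8,9}: X {3,4,5,9}->{3,4,5}; Y {3,4,5,6,8,9}->{4,5,6,8,9}
Constraint 2 (X < Y) on D(X)={3,4,5} D(Y)={4,5,6,8,9}: no change
Constraint 3 (Y < U) on D(Y)={4,5,6,8,9} D(U)={4,5,6,7,8,9}: Y {4,5,6,8,9}->{4,5,6,8}; U {4,5,6,7,8,9}->{5,6,7,8,9}
Constraint 4 (U + X = Y) on D(U)={5,6,7,8,9} D(X)={3,4,5} D(Y)={4,5,6,8}: U {5,6,7,8,9}->{5}; X {3,4,5}->{3}; Y {4,5,6,8}->{8}
So after all 4 constraints: D(Y) = {8}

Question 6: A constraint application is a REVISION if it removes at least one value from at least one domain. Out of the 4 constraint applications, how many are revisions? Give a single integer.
Constraint 1 (X < Y) on D(X)={3,4,5,9} D(Y)={3,4,5,6,8,9}: X {3,4,5,9}->{3,4,5}; Y {3,4,5,6,8,9}->{4,5,6,8,9} => REVISION
Constraint 2 (X < Y) on D(X)={3,4,5} D(Y)={4,5,6,8,9}: no change => not a revision
Constraint 3 (Y < U) on D(Y)={4,5,6,8,9} D(U)={4,5,6,7,8,9}: Y {4,5,6,8,9}->{4,5,6,8}; U {4,5,6,7,8,9}->{5,6,7,8,9} => REVISION
Constraint 4 (U + X = Y) on D(U)={5,6,7,8,9} D(X)={3,4,5} D(Y)={4,5,6,8}: U {5,6,7,8,9}->{5}; X {3,4,5}->{3}; Y {4,5,6,8}->{8} => REVISION
Total revisions = 3

Answer: 3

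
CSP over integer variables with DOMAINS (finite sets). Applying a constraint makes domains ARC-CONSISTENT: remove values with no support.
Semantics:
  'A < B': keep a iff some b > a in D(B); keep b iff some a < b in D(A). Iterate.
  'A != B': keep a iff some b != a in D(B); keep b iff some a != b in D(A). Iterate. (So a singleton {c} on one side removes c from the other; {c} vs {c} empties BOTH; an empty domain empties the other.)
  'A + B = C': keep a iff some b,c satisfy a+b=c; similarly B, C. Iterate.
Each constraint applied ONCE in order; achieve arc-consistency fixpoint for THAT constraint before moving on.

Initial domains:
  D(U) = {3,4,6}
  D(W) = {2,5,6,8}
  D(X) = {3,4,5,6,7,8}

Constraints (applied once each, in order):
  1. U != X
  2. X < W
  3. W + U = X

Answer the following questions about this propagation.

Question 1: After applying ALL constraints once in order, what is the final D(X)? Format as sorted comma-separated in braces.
Answer: {}

Derivation:
Constraint 1 (U != X) on D(U)={3,4,6} D(X)={3,4,5,6,7,8}: no change
Constraint 2 (X < W) on D(X)={3,4,5,6,7,8} D(W)={2,5,6,8}: X {3,4,5,6,7,8}->{3,4,5,6,7}; W {2,5,6,8}->{5,6,8}
Constraint 3 (W + U = X) on D(W)={5,6,8} D(U)={3,4,6} D(X)={3,4,5,6,7}: W {5,6,8}->{}; U {3,4,6}->{}; X {3,4,5,6,7}->{}
So after all 3 constraints: D(X) = {}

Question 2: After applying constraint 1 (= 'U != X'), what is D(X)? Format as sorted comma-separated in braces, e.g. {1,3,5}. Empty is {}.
Answer: {3,4,5,6,7,8}

Derivation:
Constraint 1 (U != X) on D(U)={3,4,6} D(X)={3,4,5,6,7,8}: no change
So after constraint 1: D(X) = {3,4,5,6,7,8}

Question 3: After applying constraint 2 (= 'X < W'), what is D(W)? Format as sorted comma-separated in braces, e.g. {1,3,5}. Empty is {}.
Constraint 1 (U != X) on D(U)={3,4,6} D(X)={3,4,5,6,7,8}: no change
Constraint 2 (X < W) on D(X)={3,4,5,6,7,8} D(W)={2,5,6,8}: X {3,4,5,6,7,8}->{3,4,5,6,7}; W {2,5,6,8}->{5,6,8}
So after constraint 2: D(W) = {5,6,8}

Answer: {5,6,8}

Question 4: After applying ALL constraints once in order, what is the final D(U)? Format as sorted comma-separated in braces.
Constraint 1 (U != X) on D(U)={3,4,6} D(X)={3,4,5,6,7,8}: no change
Constraint 2 (X < W) on D(X)={3,4,5,6,7,8} D(W)={2,5,6,8}: X {3,4,5,6,7,8}->{3,4,5,6,7}; W {2,5,6,8}->{5,6,8}
Constraint 3 (W + U = X) on D(W)={5,6,8} D(U)={3,4,6} D(X)={3,4,5,6,7}: W {5,6,8}->{}; U {3,4,6}->{}; X {3,4,5,6,7}->{}
So after all 3 constraints: D(U) = {}

Answer: {}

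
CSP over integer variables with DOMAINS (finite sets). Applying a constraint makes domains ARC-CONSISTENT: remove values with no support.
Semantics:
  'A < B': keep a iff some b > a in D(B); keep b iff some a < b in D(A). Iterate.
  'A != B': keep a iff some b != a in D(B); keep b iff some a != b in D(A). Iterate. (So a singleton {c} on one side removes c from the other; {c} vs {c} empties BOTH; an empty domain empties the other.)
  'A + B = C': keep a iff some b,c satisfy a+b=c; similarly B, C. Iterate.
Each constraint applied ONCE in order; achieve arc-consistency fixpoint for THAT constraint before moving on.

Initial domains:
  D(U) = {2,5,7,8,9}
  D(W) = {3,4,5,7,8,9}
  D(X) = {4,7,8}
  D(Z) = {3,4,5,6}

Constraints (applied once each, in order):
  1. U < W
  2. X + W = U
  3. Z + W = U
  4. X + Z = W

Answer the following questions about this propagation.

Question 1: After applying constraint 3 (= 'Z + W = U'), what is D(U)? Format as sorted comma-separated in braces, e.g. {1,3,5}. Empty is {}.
Constraint 1 (U < W) on D(U)={2,5,7,8,9} D(W)={3,4,5,7,8,9}: U {2,5,7,8,9}->{2,5,7,8}
Constraint 2 (X + W = U) on D(X)={4,7,8} D(W)={3,4,5,7,8,9} D(U)={2,5,7,8}: X {4,7,8}->{4}; W {3,4,5,7,8,9}->{3,4}; U {2,5,7,8}->{7,8}
Constraint 3 (Z + W = U) on D(Z)={3,4,5,6} D(W)={3,4} D(U)={7,8}: Z {3,4,5,6}->{3,4,5}
So after constraint 3: D(U) = {7,8}

Answer: {7,8}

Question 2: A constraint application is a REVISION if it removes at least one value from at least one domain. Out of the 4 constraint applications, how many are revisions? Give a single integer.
Constraint 1 (U < W) on D(U)={2,5,7,8,9} D(W)={3,4,5,7,8,9}: U {2,5,7,8,9}->{2,5,7,8} => REVISION
Constraint 2 (X + W = U) on D(X)={4,7,8} D(W)={3,4,5,7,8,9} D(U)={2,5,7,8}: X {4,7,8}->{4}; W {3,4,5,7,8,9}->{3,4}; U {2,5,7,8}->{7,8} => REVISION
Constraint 3 (Z + W = U) on D(Z)={3,4,5,6} D(W)={3,4} D(U)={7,8}: Z {3,4,5,6}->{3,4,5} => REVISION
Constraint 4 (X + Z = W) on D(X)={4} D(Z)={3,4,5} D(W)={3,4}: X {4}->{}; Z {3,4,5}->{}; W {3,4}->{} => REVISION
Total revisions = 4

Answer: 4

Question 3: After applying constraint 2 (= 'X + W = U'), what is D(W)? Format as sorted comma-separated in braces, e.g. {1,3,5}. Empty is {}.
Constraint 1 (U < W) on D(U)={2,5,7,8,9} D(W)={3,4,5,7,8,9}: U {2,5,7,8,9}->{2,5,7,8}
Constraint 2 (X + W = U) on D(X)={4,7,8} D(W)={3,4,5,7,8,9} D(U)={2,5,7,8}: X {4,7,8}->{4}; W {3,4,5,7,8,9}->{3,4}; U {2,5,7,8}->{7,8}
So after constraint 2: D(W) = {3,4}

Answer: {3,4}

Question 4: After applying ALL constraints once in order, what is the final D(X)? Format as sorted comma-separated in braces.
Answer: {}

Derivation:
Constraint 1 (U < W) on D(U)={2,5,7,8,9} D(W)={3,4,5,7,8,9}: U {2,5,7,8,9}->{2,5,7,8}
Constraint 2 (X + W = U) on D(X)={4,7,8} D(W)={3,4,5,7,8,9} D(U)={2,5,7,8}: X {4,7,8}->{4}; W {3,4,5,7,8,9}->{3,4}; U {2,5,7,8}->{7,8}
Constraint 3 (Z + W = U) on D(Z)={3,4,5,6} D(W)={3,4} D(U)={7,8}: Z {3,4,5,6}->{3,4,5}
Constraint 4 (X + Z = W) on D(X)={4} D(Z)={3,4,5} D(W)={3,4}: X {4}->{}; Z {3,4,5}->{}; W {3,4}->{}
So after all 4 constraints: D(X) = {}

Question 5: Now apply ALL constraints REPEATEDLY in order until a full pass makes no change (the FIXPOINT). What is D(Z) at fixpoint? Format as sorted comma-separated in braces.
pass 0 (initial): D(Z)={3,4,5,6}
pass 1: U {2,5,7,8,9}->{7,8}; W {3,4,5,7,8,9}->{}; X {4,7,8}->{}; Z {3,4,5,6}->{}
pass 2: U {7,8}->{}
pass 3: no change
Fixpoint after 3 passes: D(Z) = {}

Answer: {}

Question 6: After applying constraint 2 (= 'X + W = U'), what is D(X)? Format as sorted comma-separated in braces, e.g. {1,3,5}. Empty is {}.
Answer: {4}

Derivation:
Constraint 1 (U < W) on D(U)={2,5,7,8,9} D(W)={3,4,5,7,8,9}: U {2,5,7,8,9}->{2,5,7,8}
Constraint 2 (X + W = U) on D(X)={4,7,8} D(W)={3,4,5,7,8,9} D(U)={2,5,7,8}: X {4,7,8}->{4}; W {3,4,5,7,8,9}->{3,4}; U {2,5,7,8}->{7,8}
So after constraint 2: D(X) = {4}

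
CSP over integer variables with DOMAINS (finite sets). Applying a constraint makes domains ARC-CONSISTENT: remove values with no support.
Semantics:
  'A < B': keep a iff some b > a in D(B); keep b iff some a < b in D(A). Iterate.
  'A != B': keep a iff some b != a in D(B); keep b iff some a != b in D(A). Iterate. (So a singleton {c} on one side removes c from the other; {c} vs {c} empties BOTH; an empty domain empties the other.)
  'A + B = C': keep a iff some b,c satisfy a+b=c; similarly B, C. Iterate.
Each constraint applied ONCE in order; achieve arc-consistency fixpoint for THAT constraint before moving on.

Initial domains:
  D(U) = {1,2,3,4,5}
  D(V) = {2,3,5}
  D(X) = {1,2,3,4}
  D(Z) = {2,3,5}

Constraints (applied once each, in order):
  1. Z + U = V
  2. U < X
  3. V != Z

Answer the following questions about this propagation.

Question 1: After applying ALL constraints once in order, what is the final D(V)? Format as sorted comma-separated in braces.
Answer: {3,5}

Derivation:
Constraint 1 (Z + U = V) on D(Z)={2,3,5} D(U)={1,2,3,4,5} D(V)={2,3,5}: Z {2,3,5}->{2,3}; U {1,2,3,4,5}->{1,2,3}; V {2,3,5}->{3,5}
Constraint 2 (U < X) on D(U)={1,2,3} D(X)={1,2,3,4}: X {1,2,3,4}->{2,3,4}
Constraint 3 (V != Z) on D(V)={3,5} D(Z)={2,3}: no change
So after all 3 constraints: D(V) = {3,5}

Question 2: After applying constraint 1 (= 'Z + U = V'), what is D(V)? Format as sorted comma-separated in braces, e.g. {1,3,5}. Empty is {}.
Answer: {3,5}

Derivation:
Constraint 1 (Z + U = V) on D(Z)={2,3,5} D(U)={1,2,3,4,5} D(V)={2,3,5}: Z {2,3,5}->{2,3}; U {1,2,3,4,5}->{1,2,3}; V {2,3,5}->{3,5}
So after constraint 1: D(V) = {3,5}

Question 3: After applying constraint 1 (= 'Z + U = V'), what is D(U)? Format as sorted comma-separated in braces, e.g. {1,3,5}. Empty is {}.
Answer: {1,2,3}

Derivation:
Constraint 1 (Z + U = V) on D(Z)={2,3,5} D(U)={1,2,3,4,5} D(V)={2,3,5}: Z {2,3,5}->{2,3}; U {1,2,3,4,5}->{1,2,3}; V {2,3,5}->{3,5}
So after constraint 1: D(U) = {1,2,3}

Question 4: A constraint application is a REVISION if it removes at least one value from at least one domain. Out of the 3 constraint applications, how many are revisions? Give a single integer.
Answer: 2

Derivation:
Constraint 1 (Z + U = V) on D(Z)={2,3,5} D(U)={1,2,3,4,5} D(V)={2,3,5}: Z {2,3,5}->{2,3}; U {1,2,3,4,5}->{1,2,3}; V {2,3,5}->{3,5} => REVISION
Constraint 2 (U < X) on D(U)={1,2,3} D(X)={1,2,3,4}: X {1,2,3,4}->{2,3,4} => REVISION
Constraint 3 (V != Z) on D(V)={3,5} D(Z)={2,3}: no change => not a revision
Total revisions = 2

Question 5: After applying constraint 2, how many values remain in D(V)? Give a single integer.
Constraint 1 (Z + U = V) on D(Z)={2,3,5} D(U)={1,2,3,4,5} D(V)={2,3,5}: Z {2,3,5}->{2,3}; U {1,2,3,4,5}->{1,2,3}; V {2,3,5}->{3,5}
Constraint 2 (U < X) on D(U)={1,2,3} D(X)={1,2,3,4}: X {1,2,3,4}->{2,3,4}
So after constraint 2: D(V)={3,5}, size = 2

Answer: 2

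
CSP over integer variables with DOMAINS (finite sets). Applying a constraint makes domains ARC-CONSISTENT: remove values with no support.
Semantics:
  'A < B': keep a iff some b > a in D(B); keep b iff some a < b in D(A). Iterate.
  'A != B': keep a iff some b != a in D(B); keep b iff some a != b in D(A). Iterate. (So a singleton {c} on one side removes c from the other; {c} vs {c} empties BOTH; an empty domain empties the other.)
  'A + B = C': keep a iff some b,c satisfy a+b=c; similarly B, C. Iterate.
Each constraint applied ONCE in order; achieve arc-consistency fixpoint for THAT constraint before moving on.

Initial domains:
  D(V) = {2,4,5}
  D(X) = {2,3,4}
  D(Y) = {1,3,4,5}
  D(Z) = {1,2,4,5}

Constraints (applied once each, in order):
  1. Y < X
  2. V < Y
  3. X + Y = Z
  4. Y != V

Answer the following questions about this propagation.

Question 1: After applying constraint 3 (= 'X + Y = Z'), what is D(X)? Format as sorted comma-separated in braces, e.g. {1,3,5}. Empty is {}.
Constraint 1 (Y < X) on D(Y)={1,3,4,5} D(X)={2,3,4}: Y {1,3,4,5}->{1,3}
Constraint 2 (V < Y) on D(V)={2,4,5} D(Y)={1,3}: V {2,4,5}->{2}; Y {1,3}->{3}
Constraint 3 (X + Y = Z) on D(X)={2,3,4} D(Y)={3} D(Z)={1,2,4,5}: X {2,3,4}->{2}; Z {1,2,4,5}->{5}
So after constraint 3: D(X) = {2}

Answer: {2}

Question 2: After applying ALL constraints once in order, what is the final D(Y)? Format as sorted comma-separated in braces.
Constraint 1 (Y < X) on D(Y)={1,3,4,5} D(X)={2,3,4}: Y {1,3,4,5}->{1,3}
Constraint 2 (V < Y) on D(V)={2,4,5} D(Y)={1,3}: V {2,4,5}->{2}; Y {1,3}->{3}
Constraint 3 (X + Y = Z) on D(X)={2,3,4} D(Y)={3} D(Z)={1,2,4,5}: X {2,3,4}->{2}; Z {1,2,4,5}->{5}
Constraint 4 (Y != V) on D(Y)={3} D(V)={2}: no change
So after all 4 constraints: D(Y) = {3}

Answer: {3}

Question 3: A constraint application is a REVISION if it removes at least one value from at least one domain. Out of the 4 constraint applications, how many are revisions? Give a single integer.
Constraint 1 (Y < X) on D(Y)={1,3,4,5} D(X)={2,3,4}: Y {1,3,4,5}->{1,3} => REVISION
Constraint 2 (V < Y) on D(V)={2,4,5} D(Y)={1,3}: V {2,4,5}->{2}; Y {1,3}->{3} => REVISION
Constraint 3 (X + Y = Z) on D(X)={2,3,4} D(Y)={3} D(Z)={1,2,4,5}: X {2,3,4}->{2}; Z {1,2,4,5}->{5} => REVISION
Constraint 4 (Y != V) on D(Y)={3} D(V)={2}: no change => not a revision
Total revisions = 3

Answer: 3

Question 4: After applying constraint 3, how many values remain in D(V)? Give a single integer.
Answer: 1

Derivation:
Constraint 1 (Y < X) on D(Y)={1,3,4,5} D(X)={2,3,4}: Y {1,3,4,5}->{1,3}
Constraint 2 (V < Y) on D(V)={2,4,5} D(Y)={1,3}: V {2,4,5}->{2}; Y {1,3}->{3}
Constraint 3 (X + Y = Z) on D(X)={2,3,4} D(Y)={3} D(Z)={1,2,4,5}: X {2,3,4}->{2}; Z {1,2,4,5}->{5}
So after constraint 3: D(V)={2}, size = 1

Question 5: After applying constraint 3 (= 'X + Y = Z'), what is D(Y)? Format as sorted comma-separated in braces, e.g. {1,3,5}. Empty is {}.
Constraint 1 (Y < X) on D(Y)={1,3,4,5} D(X)={2,3,4}: Y {1,3,4,5}->{1,3}
Constraint 2 (V < Y) on D(V)={2,4,5} D(Y)={1,3}: V {2,4,5}->{2}; Y {1,3}->{3}
Constraint 3 (X + Y = Z) on D(X)={2,3,4} D(Y)={3} D(Z)={1,2,4,5}: X {2,3,4}->{2}; Z {1,2,4,5}->{5}
So after constraint 3: D(Y) = {3}

Answer: {3}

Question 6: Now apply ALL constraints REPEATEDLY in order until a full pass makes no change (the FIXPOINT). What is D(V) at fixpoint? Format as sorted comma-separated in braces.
Answer: {}

Derivation:
pass 0 (initial): D(V)={2,4,5}
pass 1: V {2,4,5}->{2}; X {2,3,4}->{2}; Y {1,3,4,5}->{3}; Z {1,2,4,5}->{5}
pass 2: V {2}->{}; X {2}->{}; Y {3}->{}; Z {5}->{}
pass 3: no change
Fixpoint after 3 passes: D(V) = {}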